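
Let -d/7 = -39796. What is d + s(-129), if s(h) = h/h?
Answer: 278573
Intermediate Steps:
s(h) = 1
d = 278572 (d = -7*(-39796) = 278572)
d + s(-129) = 278572 + 1 = 278573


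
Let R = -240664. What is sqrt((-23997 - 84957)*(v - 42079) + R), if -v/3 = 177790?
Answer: sqrt(62697229682) ≈ 2.5039e+5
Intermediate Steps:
v = -533370 (v = -3*177790 = -533370)
sqrt((-23997 - 84957)*(v - 42079) + R) = sqrt((-23997 - 84957)*(-533370 - 42079) - 240664) = sqrt(-108954*(-575449) - 240664) = sqrt(62697470346 - 240664) = sqrt(62697229682)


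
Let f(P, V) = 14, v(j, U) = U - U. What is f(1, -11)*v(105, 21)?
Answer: 0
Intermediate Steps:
v(j, U) = 0
f(1, -11)*v(105, 21) = 14*0 = 0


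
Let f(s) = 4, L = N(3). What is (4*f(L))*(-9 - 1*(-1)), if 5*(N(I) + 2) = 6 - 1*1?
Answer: -128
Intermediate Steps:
N(I) = -1 (N(I) = -2 + (6 - 1*1)/5 = -2 + (6 - 1)/5 = -2 + (1/5)*5 = -2 + 1 = -1)
L = -1
(4*f(L))*(-9 - 1*(-1)) = (4*4)*(-9 - 1*(-1)) = 16*(-9 + 1) = 16*(-8) = -128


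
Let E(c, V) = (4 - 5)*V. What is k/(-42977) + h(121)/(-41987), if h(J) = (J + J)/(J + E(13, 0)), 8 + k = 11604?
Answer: -44269746/164043209 ≈ -0.26987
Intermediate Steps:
k = 11596 (k = -8 + 11604 = 11596)
E(c, V) = -V
h(J) = 2 (h(J) = (J + J)/(J - 1*0) = (2*J)/(J + 0) = (2*J)/J = 2)
k/(-42977) + h(121)/(-41987) = 11596/(-42977) + 2/(-41987) = 11596*(-1/42977) + 2*(-1/41987) = -11596/42977 - 2/41987 = -44269746/164043209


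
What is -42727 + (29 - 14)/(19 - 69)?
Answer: -427273/10 ≈ -42727.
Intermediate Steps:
-42727 + (29 - 14)/(19 - 69) = -42727 + 15/(-50) = -42727 + 15*(-1/50) = -42727 - 3/10 = -427273/10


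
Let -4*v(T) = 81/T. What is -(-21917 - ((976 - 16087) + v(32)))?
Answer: 871087/128 ≈ 6805.4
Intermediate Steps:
v(T) = -81/(4*T)
-(-21917 - ((976 - 16087) + v(32))) = -(-21917 - ((976 - 16087) - 81/4/32)) = -(-21917 - (-15111 - 81/4*1/32)) = -(-21917 - (-15111 - 81/128)) = -(-21917 - 1*(-1934289/128)) = -(-21917 + 1934289/128) = -1*(-871087/128) = 871087/128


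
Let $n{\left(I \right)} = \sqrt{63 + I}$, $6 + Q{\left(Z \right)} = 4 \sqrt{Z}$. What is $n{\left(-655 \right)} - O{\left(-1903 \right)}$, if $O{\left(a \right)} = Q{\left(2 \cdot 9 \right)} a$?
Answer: $-11418 + 22836 \sqrt{2} + 4 i \sqrt{37} \approx 20877.0 + 24.331 i$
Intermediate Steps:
$Q{\left(Z \right)} = -6 + 4 \sqrt{Z}$
$O{\left(a \right)} = a \left(-6 + 12 \sqrt{2}\right)$ ($O{\left(a \right)} = \left(-6 + 4 \sqrt{2 \cdot 9}\right) a = \left(-6 + 4 \sqrt{18}\right) a = \left(-6 + 4 \cdot 3 \sqrt{2}\right) a = \left(-6 + 12 \sqrt{2}\right) a = a \left(-6 + 12 \sqrt{2}\right)$)
$n{\left(-655 \right)} - O{\left(-1903 \right)} = \sqrt{63 - 655} - 6 \left(-1903\right) \left(-1 + 2 \sqrt{2}\right) = \sqrt{-592} - \left(11418 - 22836 \sqrt{2}\right) = 4 i \sqrt{37} - \left(11418 - 22836 \sqrt{2}\right) = -11418 + 22836 \sqrt{2} + 4 i \sqrt{37}$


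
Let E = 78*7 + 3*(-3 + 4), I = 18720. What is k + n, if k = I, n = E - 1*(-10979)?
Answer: 30248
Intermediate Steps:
E = 549 (E = 546 + 3*1 = 546 + 3 = 549)
n = 11528 (n = 549 - 1*(-10979) = 549 + 10979 = 11528)
k = 18720
k + n = 18720 + 11528 = 30248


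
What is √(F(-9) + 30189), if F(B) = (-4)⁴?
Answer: √30445 ≈ 174.48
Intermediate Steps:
F(B) = 256
√(F(-9) + 30189) = √(256 + 30189) = √30445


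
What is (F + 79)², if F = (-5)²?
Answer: 10816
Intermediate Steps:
F = 25
(F + 79)² = (25 + 79)² = 104² = 10816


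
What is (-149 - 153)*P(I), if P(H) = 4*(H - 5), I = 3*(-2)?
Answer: 13288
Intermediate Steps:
I = -6
P(H) = -20 + 4*H (P(H) = 4*(-5 + H) = -20 + 4*H)
(-149 - 153)*P(I) = (-149 - 153)*(-20 + 4*(-6)) = -302*(-20 - 24) = -302*(-44) = 13288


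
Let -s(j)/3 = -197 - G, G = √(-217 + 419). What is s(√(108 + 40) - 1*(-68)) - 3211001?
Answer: -3210410 + 3*√202 ≈ -3.2104e+6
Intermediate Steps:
G = √202 ≈ 14.213
s(j) = 591 + 3*√202 (s(j) = -3*(-197 - √202) = 591 + 3*√202)
s(√(108 + 40) - 1*(-68)) - 3211001 = (591 + 3*√202) - 3211001 = -3210410 + 3*√202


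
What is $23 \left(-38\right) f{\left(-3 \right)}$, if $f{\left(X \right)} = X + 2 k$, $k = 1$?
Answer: $874$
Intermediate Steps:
$f{\left(X \right)} = 2 + X$ ($f{\left(X \right)} = X + 2 \cdot 1 = X + 2 = 2 + X$)
$23 \left(-38\right) f{\left(-3 \right)} = 23 \left(-38\right) \left(2 - 3\right) = \left(-874\right) \left(-1\right) = 874$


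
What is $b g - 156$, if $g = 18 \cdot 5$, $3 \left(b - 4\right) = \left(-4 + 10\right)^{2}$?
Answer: $1284$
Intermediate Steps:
$b = 16$ ($b = 4 + \frac{\left(-4 + 10\right)^{2}}{3} = 4 + \frac{6^{2}}{3} = 4 + \frac{1}{3} \cdot 36 = 4 + 12 = 16$)
$g = 90$
$b g - 156 = 16 \cdot 90 - 156 = 1440 - 156 = 1284$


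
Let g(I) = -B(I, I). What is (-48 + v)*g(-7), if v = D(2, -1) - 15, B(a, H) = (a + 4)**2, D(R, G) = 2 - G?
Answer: 540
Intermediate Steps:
B(a, H) = (4 + a)**2
g(I) = -(4 + I)**2
v = -12 (v = (2 - 1*(-1)) - 15 = (2 + 1) - 15 = 3 - 15 = -12)
(-48 + v)*g(-7) = (-48 - 12)*(-(4 - 7)**2) = -(-60)*(-3)**2 = -(-60)*9 = -60*(-9) = 540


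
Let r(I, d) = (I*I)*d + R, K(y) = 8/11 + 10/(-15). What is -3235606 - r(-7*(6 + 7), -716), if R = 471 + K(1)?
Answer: 88872925/33 ≈ 2.6931e+6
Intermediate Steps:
K(y) = 2/33 (K(y) = 8*(1/11) + 10*(-1/15) = 8/11 - ⅔ = 2/33)
R = 15545/33 (R = 471 + 2/33 = 15545/33 ≈ 471.06)
r(I, d) = 15545/33 + d*I² (r(I, d) = (I*I)*d + 15545/33 = I²*d + 15545/33 = d*I² + 15545/33 = 15545/33 + d*I²)
-3235606 - r(-7*(6 + 7), -716) = -3235606 - (15545/33 - 716*49*(6 + 7)²) = -3235606 - (15545/33 - 716*(-7*13)²) = -3235606 - (15545/33 - 716*(-91)²) = -3235606 - (15545/33 - 716*8281) = -3235606 - (15545/33 - 5929196) = -3235606 - 1*(-195647923/33) = -3235606 + 195647923/33 = 88872925/33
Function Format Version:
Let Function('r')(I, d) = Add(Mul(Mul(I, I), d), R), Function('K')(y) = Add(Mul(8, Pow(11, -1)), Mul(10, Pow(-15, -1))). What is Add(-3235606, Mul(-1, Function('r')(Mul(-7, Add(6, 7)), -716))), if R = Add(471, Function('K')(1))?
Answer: Rational(88872925, 33) ≈ 2.6931e+6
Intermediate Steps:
Function('K')(y) = Rational(2, 33) (Function('K')(y) = Add(Mul(8, Rational(1, 11)), Mul(10, Rational(-1, 15))) = Add(Rational(8, 11), Rational(-2, 3)) = Rational(2, 33))
R = Rational(15545, 33) (R = Add(471, Rational(2, 33)) = Rational(15545, 33) ≈ 471.06)
Function('r')(I, d) = Add(Rational(15545, 33), Mul(d, Pow(I, 2))) (Function('r')(I, d) = Add(Mul(Mul(I, I), d), Rational(15545, 33)) = Add(Mul(Pow(I, 2), d), Rational(15545, 33)) = Add(Mul(d, Pow(I, 2)), Rational(15545, 33)) = Add(Rational(15545, 33), Mul(d, Pow(I, 2))))
Add(-3235606, Mul(-1, Function('r')(Mul(-7, Add(6, 7)), -716))) = Add(-3235606, Mul(-1, Add(Rational(15545, 33), Mul(-716, Pow(Mul(-7, Add(6, 7)), 2))))) = Add(-3235606, Mul(-1, Add(Rational(15545, 33), Mul(-716, Pow(Mul(-7, 13), 2))))) = Add(-3235606, Mul(-1, Add(Rational(15545, 33), Mul(-716, Pow(-91, 2))))) = Add(-3235606, Mul(-1, Add(Rational(15545, 33), Mul(-716, 8281)))) = Add(-3235606, Mul(-1, Add(Rational(15545, 33), -5929196))) = Add(-3235606, Mul(-1, Rational(-195647923, 33))) = Add(-3235606, Rational(195647923, 33)) = Rational(88872925, 33)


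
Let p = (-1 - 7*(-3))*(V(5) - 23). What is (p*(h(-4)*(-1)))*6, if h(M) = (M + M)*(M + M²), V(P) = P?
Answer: -207360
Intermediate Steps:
h(M) = 2*M*(M + M²) (h(M) = (2*M)*(M + M²) = 2*M*(M + M²))
p = -360 (p = (-1 - 7*(-3))*(5 - 23) = (-1 + 21)*(-18) = 20*(-18) = -360)
(p*(h(-4)*(-1)))*6 = -360*2*(-4)²*(1 - 4)*(-1)*6 = -360*2*16*(-3)*(-1)*6 = -(-34560)*(-1)*6 = -360*96*6 = -34560*6 = -207360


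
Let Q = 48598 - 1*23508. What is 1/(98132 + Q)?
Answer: 1/123222 ≈ 8.1154e-6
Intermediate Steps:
Q = 25090 (Q = 48598 - 23508 = 25090)
1/(98132 + Q) = 1/(98132 + 25090) = 1/123222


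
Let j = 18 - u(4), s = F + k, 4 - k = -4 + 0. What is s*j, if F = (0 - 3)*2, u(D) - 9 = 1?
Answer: 16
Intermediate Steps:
k = 8 (k = 4 - (-4 + 0) = 4 - 1*(-4) = 4 + 4 = 8)
u(D) = 10 (u(D) = 9 + 1 = 10)
F = -6 (F = -3*2 = -6)
s = 2 (s = -6 + 8 = 2)
j = 8 (j = 18 - 1*10 = 18 - 10 = 8)
s*j = 2*8 = 16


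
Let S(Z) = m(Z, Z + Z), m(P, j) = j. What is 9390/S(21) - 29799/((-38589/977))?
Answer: 88062382/90041 ≈ 978.03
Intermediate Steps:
S(Z) = 2*Z (S(Z) = Z + Z = 2*Z)
9390/S(21) - 29799/((-38589/977)) = 9390/((2*21)) - 29799/((-38589/977)) = 9390/42 - 29799/((-38589*1/977)) = 9390*(1/42) - 29799/(-38589/977) = 1565/7 - 29799*(-977/38589) = 1565/7 + 9704541/12863 = 88062382/90041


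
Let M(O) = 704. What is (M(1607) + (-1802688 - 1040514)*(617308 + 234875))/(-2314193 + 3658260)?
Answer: -2422928409262/1344067 ≈ -1.8027e+6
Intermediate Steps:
(M(1607) + (-1802688 - 1040514)*(617308 + 234875))/(-2314193 + 3658260) = (704 + (-1802688 - 1040514)*(617308 + 234875))/(-2314193 + 3658260) = (704 - 2843202*852183)/1344067 = (704 - 2422928409966)*(1/1344067) = -2422928409262*1/1344067 = -2422928409262/1344067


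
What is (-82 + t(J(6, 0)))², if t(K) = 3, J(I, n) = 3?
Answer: 6241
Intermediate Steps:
(-82 + t(J(6, 0)))² = (-82 + 3)² = (-79)² = 6241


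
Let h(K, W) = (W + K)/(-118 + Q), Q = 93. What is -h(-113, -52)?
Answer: -33/5 ≈ -6.6000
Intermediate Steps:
h(K, W) = -K/25 - W/25 (h(K, W) = (W + K)/(-118 + 93) = (K + W)/(-25) = (K + W)*(-1/25) = -K/25 - W/25)
-h(-113, -52) = -(-1/25*(-113) - 1/25*(-52)) = -(113/25 + 52/25) = -1*33/5 = -33/5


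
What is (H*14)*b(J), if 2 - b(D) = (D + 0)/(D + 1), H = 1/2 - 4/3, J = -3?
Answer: -35/6 ≈ -5.8333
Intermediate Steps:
H = -⅚ (H = 1*(½) - 4*⅓ = ½ - 4/3 = -⅚ ≈ -0.83333)
b(D) = 2 - D/(1 + D) (b(D) = 2 - (D + 0)/(D + 1) = 2 - D/(1 + D))
(H*14)*b(J) = (-⅚*14)*((2 - 3)/(1 - 3)) = -35*(-1)/(3*(-2)) = -(-35)*(-1)/6 = -35/3*½ = -35/6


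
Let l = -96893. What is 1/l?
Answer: -1/96893 ≈ -1.0321e-5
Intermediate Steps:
1/l = 1/(-96893) = -1/96893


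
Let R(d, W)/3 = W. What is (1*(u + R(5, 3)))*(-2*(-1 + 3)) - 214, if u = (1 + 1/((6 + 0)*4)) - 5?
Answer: -1405/6 ≈ -234.17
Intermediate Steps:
R(d, W) = 3*W
u = -95/24 (u = (1 + (¼)/6) - 5 = (1 + (⅙)*(¼)) - 5 = (1 + 1/24) - 5 = 25/24 - 5 = -95/24 ≈ -3.9583)
(1*(u + R(5, 3)))*(-2*(-1 + 3)) - 214 = (1*(-95/24 + 3*3))*(-2*(-1 + 3)) - 214 = (1*(-95/24 + 9))*(-2*2) - 214 = (1*(121/24))*(-4) - 214 = (121/24)*(-4) - 214 = -121/6 - 214 = -1405/6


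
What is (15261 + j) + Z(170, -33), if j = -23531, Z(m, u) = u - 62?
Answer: -8365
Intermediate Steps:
Z(m, u) = -62 + u
(15261 + j) + Z(170, -33) = (15261 - 23531) + (-62 - 33) = -8270 - 95 = -8365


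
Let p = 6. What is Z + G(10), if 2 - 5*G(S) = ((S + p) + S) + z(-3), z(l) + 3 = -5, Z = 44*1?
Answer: 204/5 ≈ 40.800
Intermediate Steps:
Z = 44
z(l) = -8 (z(l) = -3 - 5 = -8)
G(S) = ⅘ - 2*S/5 (G(S) = ⅖ - (((S + 6) + S) - 8)/5 = ⅖ - (((6 + S) + S) - 8)/5 = ⅖ - ((6 + 2*S) - 8)/5 = ⅖ - (-2 + 2*S)/5 = ⅖ + (⅖ - 2*S/5) = ⅘ - 2*S/5)
Z + G(10) = 44 + (⅘ - ⅖*10) = 44 + (⅘ - 4) = 44 - 16/5 = 204/5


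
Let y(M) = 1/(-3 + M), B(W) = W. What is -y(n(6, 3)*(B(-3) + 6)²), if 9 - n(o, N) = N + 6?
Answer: ⅓ ≈ 0.33333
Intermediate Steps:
n(o, N) = 3 - N (n(o, N) = 9 - (N + 6) = 9 - (6 + N) = 9 + (-6 - N) = 3 - N)
-y(n(6, 3)*(B(-3) + 6)²) = -1/(-3 + (3 - 1*3)*(-3 + 6)²) = -1/(-3 + (3 - 3)*3²) = -1/(-3 + 0*9) = -1/(-3 + 0) = -1/(-3) = -1*(-⅓) = ⅓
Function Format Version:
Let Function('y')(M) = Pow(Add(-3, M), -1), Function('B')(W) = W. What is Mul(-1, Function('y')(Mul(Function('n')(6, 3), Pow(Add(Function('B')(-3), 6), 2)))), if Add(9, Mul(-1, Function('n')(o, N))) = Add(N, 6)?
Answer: Rational(1, 3) ≈ 0.33333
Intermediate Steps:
Function('n')(o, N) = Add(3, Mul(-1, N)) (Function('n')(o, N) = Add(9, Mul(-1, Add(N, 6))) = Add(9, Mul(-1, Add(6, N))) = Add(9, Add(-6, Mul(-1, N))) = Add(3, Mul(-1, N)))
Mul(-1, Function('y')(Mul(Function('n')(6, 3), Pow(Add(Function('B')(-3), 6), 2)))) = Mul(-1, Pow(Add(-3, Mul(Add(3, Mul(-1, 3)), Pow(Add(-3, 6), 2))), -1)) = Mul(-1, Pow(Add(-3, Mul(Add(3, -3), Pow(3, 2))), -1)) = Mul(-1, Pow(Add(-3, Mul(0, 9)), -1)) = Mul(-1, Pow(Add(-3, 0), -1)) = Mul(-1, Pow(-3, -1)) = Mul(-1, Rational(-1, 3)) = Rational(1, 3)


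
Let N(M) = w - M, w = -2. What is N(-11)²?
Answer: 81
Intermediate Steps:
N(M) = -2 - M
N(-11)² = (-2 - 1*(-11))² = (-2 + 11)² = 9² = 81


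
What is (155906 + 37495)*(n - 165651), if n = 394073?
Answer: 44177043222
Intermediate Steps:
(155906 + 37495)*(n - 165651) = (155906 + 37495)*(394073 - 165651) = 193401*228422 = 44177043222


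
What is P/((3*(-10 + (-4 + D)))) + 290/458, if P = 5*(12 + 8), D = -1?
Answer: -3275/2061 ≈ -1.5890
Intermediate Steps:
P = 100 (P = 5*20 = 100)
P/((3*(-10 + (-4 + D)))) + 290/458 = 100/((3*(-10 + (-4 - 1)))) + 290/458 = 100/((3*(-10 - 5))) + 290*(1/458) = 100/((3*(-15))) + 145/229 = 100/(-45) + 145/229 = 100*(-1/45) + 145/229 = -20/9 + 145/229 = -3275/2061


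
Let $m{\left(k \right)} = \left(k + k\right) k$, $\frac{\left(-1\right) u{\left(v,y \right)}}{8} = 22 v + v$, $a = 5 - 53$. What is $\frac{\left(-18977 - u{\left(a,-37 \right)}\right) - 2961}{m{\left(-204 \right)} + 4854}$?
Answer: $- \frac{15385}{44043} \approx -0.34932$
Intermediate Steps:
$a = -48$
$u{\left(v,y \right)} = - 184 v$ ($u{\left(v,y \right)} = - 8 \left(22 v + v\right) = - 8 \cdot 23 v = - 184 v$)
$m{\left(k \right)} = 2 k^{2}$ ($m{\left(k \right)} = 2 k k = 2 k^{2}$)
$\frac{\left(-18977 - u{\left(a,-37 \right)}\right) - 2961}{m{\left(-204 \right)} + 4854} = \frac{\left(-18977 - \left(-184\right) \left(-48\right)\right) - 2961}{2 \left(-204\right)^{2} + 4854} = \frac{\left(-18977 - 8832\right) - 2961}{2 \cdot 41616 + 4854} = \frac{\left(-18977 - 8832\right) - 2961}{83232 + 4854} = \frac{-27809 - 2961}{88086} = \left(-30770\right) \frac{1}{88086} = - \frac{15385}{44043}$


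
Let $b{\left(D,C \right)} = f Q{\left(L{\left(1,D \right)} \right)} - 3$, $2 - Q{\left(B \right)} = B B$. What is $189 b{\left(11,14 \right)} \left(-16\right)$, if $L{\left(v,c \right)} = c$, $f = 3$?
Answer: $1088640$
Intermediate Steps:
$Q{\left(B \right)} = 2 - B^{2}$ ($Q{\left(B \right)} = 2 - B B = 2 - B^{2}$)
$b{\left(D,C \right)} = 3 - 3 D^{2}$ ($b{\left(D,C \right)} = 3 \left(2 - D^{2}\right) - 3 = \left(6 - 3 D^{2}\right) - 3 = 3 - 3 D^{2}$)
$189 b{\left(11,14 \right)} \left(-16\right) = 189 \left(3 - 3 \cdot 11^{2}\right) \left(-16\right) = 189 \left(3 - 363\right) \left(-16\right) = 189 \left(-360\right) \left(-16\right) = \left(-68040\right) \left(-16\right) = 1088640$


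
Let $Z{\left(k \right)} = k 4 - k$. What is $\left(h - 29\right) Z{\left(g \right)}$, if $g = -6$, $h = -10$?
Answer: $702$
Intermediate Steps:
$Z{\left(k \right)} = 3 k$ ($Z{\left(k \right)} = 4 k - k = 3 k$)
$\left(h - 29\right) Z{\left(g \right)} = \left(-10 - 29\right) 3 \left(-6\right) = \left(-39\right) \left(-18\right) = 702$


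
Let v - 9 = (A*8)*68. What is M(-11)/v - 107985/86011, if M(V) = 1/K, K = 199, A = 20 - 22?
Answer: -23186733196/18468367931 ≈ -1.2555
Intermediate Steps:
A = -2
v = -1079 (v = 9 - 2*8*68 = 9 - 16*68 = 9 - 1088 = -1079)
M(V) = 1/199
M(-11)/v - 107985/86011 = (1/199)/(-1079) - 107985/86011 = (1/199)*(-1/1079) - 107985*1/86011 = -1/214721 - 107985/86011 = -23186733196/18468367931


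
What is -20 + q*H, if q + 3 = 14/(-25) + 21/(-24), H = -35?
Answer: 5409/40 ≈ 135.23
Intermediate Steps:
q = -887/200 (q = -3 + (14/(-25) + 21/(-24)) = -3 + (14*(-1/25) + 21*(-1/24)) = -3 + (-14/25 - 7/8) = -3 - 287/200 = -887/200 ≈ -4.4350)
-20 + q*H = -20 - 887/200*(-35) = -20 + 6209/40 = 5409/40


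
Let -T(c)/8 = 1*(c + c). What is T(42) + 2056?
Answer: 1384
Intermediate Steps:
T(c) = -16*c (T(c) = -8*(c + c) = -8*2*c = -16*c)
T(42) + 2056 = -16*42 + 2056 = -672 + 2056 = 1384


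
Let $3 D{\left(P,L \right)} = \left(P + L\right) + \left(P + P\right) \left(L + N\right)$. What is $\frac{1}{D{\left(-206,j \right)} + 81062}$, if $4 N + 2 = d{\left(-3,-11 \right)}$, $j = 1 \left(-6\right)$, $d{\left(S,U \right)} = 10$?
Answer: $\frac{3}{244622} \approx 1.2264 \cdot 10^{-5}$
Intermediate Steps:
$j = -6$
$N = 2$ ($N = - \frac{1}{2} + \frac{1}{4} \cdot 10 = - \frac{1}{2} + \frac{5}{2} = 2$)
$D{\left(P,L \right)} = \frac{L}{3} + \frac{P}{3} + \frac{2 P \left(2 + L\right)}{3}$ ($D{\left(P,L \right)} = \frac{\left(P + L\right) + \left(P + P\right) \left(L + 2\right)}{3} = \frac{\left(L + P\right) + 2 P \left(2 + L\right)}{3} = \frac{L + P + 2 P \left(2 + L\right)}{3} = \frac{L}{3} + \frac{P}{3} + \frac{2 P \left(2 + L\right)}{3}$)
$\frac{1}{D{\left(-206,j \right)} + 81062} = \frac{1}{\left(\frac{1}{3} \left(-6\right) + \frac{5}{3} \left(-206\right) + \frac{2}{3} \left(-6\right) \left(-206\right)\right) + 81062} = \frac{1}{\left(-2 - \frac{1030}{3} + 824\right) + 81062} = \frac{1}{\frac{1436}{3} + 81062} = \frac{1}{\frac{244622}{3}} = \frac{3}{244622}$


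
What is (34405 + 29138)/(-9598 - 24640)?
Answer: -63543/34238 ≈ -1.8559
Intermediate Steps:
(34405 + 29138)/(-9598 - 24640) = 63543/(-34238) = 63543*(-1/34238) = -63543/34238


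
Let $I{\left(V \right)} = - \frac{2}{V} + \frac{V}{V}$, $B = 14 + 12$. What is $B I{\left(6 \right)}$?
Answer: $\frac{52}{3} \approx 17.333$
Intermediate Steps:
$B = 26$
$I{\left(V \right)} = 1 - \frac{2}{V}$ ($I{\left(V \right)} = - \frac{2}{V} + 1 = 1 - \frac{2}{V}$)
$B I{\left(6 \right)} = 26 \frac{-2 + 6}{6} = 26 \cdot \frac{1}{6} \cdot 4 = 26 \cdot \frac{2}{3} = \frac{52}{3}$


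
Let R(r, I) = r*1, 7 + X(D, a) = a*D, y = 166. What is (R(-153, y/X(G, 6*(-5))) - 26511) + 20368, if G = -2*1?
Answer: -6296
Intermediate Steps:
G = -2
X(D, a) = -7 + D*a (X(D, a) = -7 + a*D = -7 + D*a)
R(r, I) = r
(R(-153, y/X(G, 6*(-5))) - 26511) + 20368 = (-153 - 26511) + 20368 = -26664 + 20368 = -6296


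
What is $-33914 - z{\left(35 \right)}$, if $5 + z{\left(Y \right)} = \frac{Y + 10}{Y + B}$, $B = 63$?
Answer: $- \frac{3323127}{98} \approx -33909.0$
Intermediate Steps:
$z{\left(Y \right)} = -5 + \frac{10 + Y}{63 + Y}$ ($z{\left(Y \right)} = -5 + \frac{Y + 10}{Y + 63} = -5 + \frac{10 + Y}{63 + Y}$)
$-33914 - z{\left(35 \right)} = -33914 - \frac{-305 - 140}{63 + 35} = -33914 - \frac{-305 - 140}{98} = -33914 - \frac{1}{98} \left(-445\right) = -33914 - - \frac{445}{98} = -33914 + \frac{445}{98} = - \frac{3323127}{98}$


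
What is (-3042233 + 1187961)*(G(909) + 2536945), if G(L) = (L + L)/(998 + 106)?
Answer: -108196350048472/23 ≈ -4.7042e+12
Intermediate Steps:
G(L) = L/552 (G(L) = (2*L)/1104 = (2*L)*(1/1104) = L/552)
(-3042233 + 1187961)*(G(909) + 2536945) = (-3042233 + 1187961)*((1/552)*909 + 2536945) = -1854272*(303/184 + 2536945) = -1854272*466798183/184 = -108196350048472/23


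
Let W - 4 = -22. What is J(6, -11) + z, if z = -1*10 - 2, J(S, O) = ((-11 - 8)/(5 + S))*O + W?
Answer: -11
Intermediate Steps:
W = -18 (W = 4 - 22 = -18)
J(S, O) = -18 - 19*O/(5 + S) (J(S, O) = ((-11 - 8)/(5 + S))*O - 18 = (-19/(5 + S))*O - 18 = -19*O/(5 + S) - 18 = -18 - 19*O/(5 + S))
z = -12 (z = -10 - 2 = -12)
J(6, -11) + z = (-90 - 19*(-11) - 18*6)/(5 + 6) - 12 = (-90 + 209 - 108)/11 - 12 = (1/11)*11 - 12 = 1 - 12 = -11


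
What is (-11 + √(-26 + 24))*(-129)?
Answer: 1419 - 129*I*√2 ≈ 1419.0 - 182.43*I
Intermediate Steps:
(-11 + √(-26 + 24))*(-129) = (-11 + √(-2))*(-129) = (-11 + I*√2)*(-129) = 1419 - 129*I*√2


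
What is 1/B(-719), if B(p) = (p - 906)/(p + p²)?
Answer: -516242/1625 ≈ -317.69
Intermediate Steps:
B(p) = (-906 + p)/(p + p²)
1/B(-719) = 1/((-906 - 719)/((-719)*(1 - 719))) = 1/(-1/719*(-1625)/(-718)) = 1/(-1/719*(-1/718)*(-1625)) = 1/(-1625/516242) = -516242/1625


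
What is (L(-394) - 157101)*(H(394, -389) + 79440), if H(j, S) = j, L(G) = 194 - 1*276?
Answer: -12548547622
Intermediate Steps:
L(G) = -82 (L(G) = 194 - 276 = -82)
(L(-394) - 157101)*(H(394, -389) + 79440) = (-82 - 157101)*(394 + 79440) = -157183*79834 = -12548547622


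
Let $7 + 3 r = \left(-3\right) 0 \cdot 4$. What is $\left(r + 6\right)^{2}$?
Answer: $\frac{121}{9} \approx 13.444$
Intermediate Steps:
$r = - \frac{7}{3}$ ($r = - \frac{7}{3} + \frac{\left(-3\right) 0 \cdot 4}{3} = - \frac{7}{3} + \frac{0 \cdot 4}{3} = - \frac{7}{3} + \frac{1}{3} \cdot 0 = - \frac{7}{3} + 0 = - \frac{7}{3} \approx -2.3333$)
$\left(r + 6\right)^{2} = \left(- \frac{7}{3} + 6\right)^{2} = \left(\frac{11}{3}\right)^{2} = \frac{121}{9}$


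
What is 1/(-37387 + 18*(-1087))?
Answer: -1/56953 ≈ -1.7558e-5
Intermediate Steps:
1/(-37387 + 18*(-1087)) = 1/(-37387 - 19566) = 1/(-56953) = -1/56953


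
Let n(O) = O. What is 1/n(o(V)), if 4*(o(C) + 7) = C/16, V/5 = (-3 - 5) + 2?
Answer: -32/239 ≈ -0.13389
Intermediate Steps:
V = -30 (V = 5*((-3 - 5) + 2) = 5*(-8 + 2) = 5*(-6) = -30)
o(C) = -7 + C/64 (o(C) = -7 + (C/16)/4 = -7 + C/64)
1/n(o(V)) = 1/(-7 + (1/64)*(-30)) = 1/(-7 - 15/32) = 1/(-239/32) = -32/239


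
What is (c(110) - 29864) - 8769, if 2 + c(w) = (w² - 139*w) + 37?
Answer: -41788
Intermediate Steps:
c(w) = 35 + w² - 139*w (c(w) = -2 + ((w² - 139*w) + 37) = -2 + (37 + w² - 139*w) = 35 + w² - 139*w)
(c(110) - 29864) - 8769 = ((35 + 110² - 139*110) - 29864) - 8769 = ((35 + 12100 - 15290) - 29864) - 8769 = (-3155 - 29864) - 8769 = -33019 - 8769 = -41788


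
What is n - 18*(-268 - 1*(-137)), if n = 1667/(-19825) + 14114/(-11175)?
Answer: 20884127899/8861775 ≈ 2356.7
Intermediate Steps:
n = -11937551/8861775 (n = 1667*(-1/19825) + 14114*(-1/11175) = -1667/19825 - 14114/11175 = -11937551/8861775 ≈ -1.3471)
n - 18*(-268 - 1*(-137)) = -11937551/8861775 - 18*(-268 - 1*(-137)) = -11937551/8861775 - 18*(-268 + 137) = -11937551/8861775 - 18*(-131) = -11937551/8861775 + 2358 = 20884127899/8861775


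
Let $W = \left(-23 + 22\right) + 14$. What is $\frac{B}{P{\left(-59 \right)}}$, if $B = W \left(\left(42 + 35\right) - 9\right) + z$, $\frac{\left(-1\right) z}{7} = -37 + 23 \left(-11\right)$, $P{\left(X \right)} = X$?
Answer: $- \frac{2914}{59} \approx -49.39$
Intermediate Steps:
$W = 13$ ($W = -1 + 14 = 13$)
$z = 2030$ ($z = - 7 \left(-37 + 23 \left(-11\right)\right) = - 7 \left(-37 - 253\right) = \left(-7\right) \left(-290\right) = 2030$)
$B = 2914$ ($B = 13 \left(\left(42 + 35\right) - 9\right) + 2030 = 13 \left(77 - 9\right) + 2030 = 13 \cdot 68 + 2030 = 884 + 2030 = 2914$)
$\frac{B}{P{\left(-59 \right)}} = \frac{2914}{-59} = 2914 \left(- \frac{1}{59}\right) = - \frac{2914}{59}$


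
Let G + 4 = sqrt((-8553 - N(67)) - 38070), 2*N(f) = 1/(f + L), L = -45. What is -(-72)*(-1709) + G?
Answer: -123052 + I*sqrt(22565543)/22 ≈ -1.2305e+5 + 215.92*I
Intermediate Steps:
N(f) = 1/(2*(-45 + f)) (N(f) = 1/(2*(f - 45)) = 1/(2*(-45 + f)))
G = -4 + I*sqrt(22565543)/22 (G = -4 + sqrt((-8553 - 1/(2*(-45 + 67))) - 38070) = -4 + sqrt((-8553 - 1/(2*22)) - 38070) = -4 + sqrt((-8553 - 1*1/44) - 38070) = -4 + sqrt((-8553 - 1/44) - 38070) = -4 + sqrt(-376333/44 - 38070) = -4 + sqrt(-2051413/44) = -4 + I*sqrt(22565543)/22 ≈ -4.0 + 215.92*I)
-(-72)*(-1709) + G = -(-72)*(-1709) + (-4 + I*sqrt(22565543)/22) = -1*123048 + (-4 + I*sqrt(22565543)/22) = -123048 + (-4 + I*sqrt(22565543)/22) = -123052 + I*sqrt(22565543)/22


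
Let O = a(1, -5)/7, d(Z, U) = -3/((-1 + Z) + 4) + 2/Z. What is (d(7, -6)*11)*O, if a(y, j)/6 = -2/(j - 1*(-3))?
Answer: -33/245 ≈ -0.13469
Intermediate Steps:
a(y, j) = -12/(3 + j) (a(y, j) = 6*(-2/(j - 1*(-3))) = 6*(-2/(j + 3)) = 6*(-2/(3 + j)) = -12/(3 + j))
d(Z, U) = -3/(3 + Z) + 2/Z
O = 6/7 (O = -12/(3 - 5)/7 = -12/(-2)*(1/7) = -12*(-1/2)*(1/7) = 6*(1/7) = 6/7 ≈ 0.85714)
(d(7, -6)*11)*O = (((6 - 1*7)/(7*(3 + 7)))*11)*(6/7) = (((1/7)*(6 - 7)/10)*11)*(6/7) = (((1/7)*(1/10)*(-1))*11)*(6/7) = -1/70*11*(6/7) = -11/70*6/7 = -33/245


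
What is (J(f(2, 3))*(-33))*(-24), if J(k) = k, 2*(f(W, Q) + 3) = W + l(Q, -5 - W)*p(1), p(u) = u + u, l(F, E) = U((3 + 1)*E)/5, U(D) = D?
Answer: -30096/5 ≈ -6019.2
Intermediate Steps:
l(F, E) = 4*E/5 (l(F, E) = ((3 + 1)*E)/5 = (4*E)*(1/5) = 4*E/5)
p(u) = 2*u
f(W, Q) = -7 - 3*W/10 (f(W, Q) = -3 + (W + (4*(-5 - W)/5)*(2*1))/2 = -3 + (W + (-4 - 4*W/5)*2)/2 = -3 + (W + (-8 - 8*W/5))/2 = -3 + (-8 - 3*W/5)/2 = -3 + (-4 - 3*W/10) = -7 - 3*W/10)
(J(f(2, 3))*(-33))*(-24) = ((-7 - 3/10*2)*(-33))*(-24) = ((-7 - 3/5)*(-33))*(-24) = -38/5*(-33)*(-24) = (1254/5)*(-24) = -30096/5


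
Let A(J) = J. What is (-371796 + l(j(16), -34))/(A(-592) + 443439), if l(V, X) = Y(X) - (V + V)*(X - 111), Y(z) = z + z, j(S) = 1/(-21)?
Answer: -7809434/9299787 ≈ -0.83974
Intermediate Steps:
j(S) = -1/21
Y(z) = 2*z
l(V, X) = 2*X - 2*V*(-111 + X) (l(V, X) = 2*X - (V + V)*(X - 111) = 2*X - 2*V*(-111 + X))
(-371796 + l(j(16), -34))/(A(-592) + 443439) = (-371796 + (2*(-34) + 222*(-1/21) - 2*(-1/21)*(-34)))/(-592 + 443439) = (-371796 + (-68 - 74/7 - 68/21))/442847 = (-371796 - 1718/21)*(1/442847) = -7809434/21*1/442847 = -7809434/9299787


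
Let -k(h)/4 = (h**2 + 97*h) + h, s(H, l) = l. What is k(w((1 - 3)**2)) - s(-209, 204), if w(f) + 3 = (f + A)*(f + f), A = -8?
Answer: 8616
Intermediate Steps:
w(f) = -3 + 2*f*(-8 + f) (w(f) = -3 + (f - 8)*(f + f) = -3 + (-8 + f)*(2*f) = -3 + 2*f*(-8 + f))
k(h) = -392*h - 4*h**2 (k(h) = -4*((h**2 + 97*h) + h) = -4*(h**2 + 98*h) = -392*h - 4*h**2)
k(w((1 - 3)**2)) - s(-209, 204) = -4*(-3 - 16*(1 - 3)**2 + 2*((1 - 3)**2)**2)*(98 + (-3 - 16*(1 - 3)**2 + 2*((1 - 3)**2)**2)) - 1*204 = -4*(-3 - 16*(-2)**2 + 2*((-2)**2)**2)*(98 + (-3 - 16*(-2)**2 + 2*((-2)**2)**2)) - 204 = -4*(-3 - 16*4 + 2*4**2)*(98 + (-3 - 16*4 + 2*4**2)) - 204 = -4*(-3 - 64 + 2*16)*(98 + (-3 - 64 + 2*16)) - 204 = -4*(-3 - 64 + 32)*(98 + (-3 - 64 + 32)) - 204 = -4*(-35)*(98 - 35) - 204 = -4*(-35)*63 - 204 = 8820 - 204 = 8616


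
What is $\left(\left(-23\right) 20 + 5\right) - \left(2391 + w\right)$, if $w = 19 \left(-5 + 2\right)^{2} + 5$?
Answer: $-3022$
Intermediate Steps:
$w = 176$ ($w = 19 \left(-3\right)^{2} + 5 = 19 \cdot 9 + 5 = 171 + 5 = 176$)
$\left(\left(-23\right) 20 + 5\right) - \left(2391 + w\right) = \left(\left(-23\right) 20 + 5\right) - \left(2391 + 176\right) = \left(-460 + 5\right) - 2567 = -455 - 2567 = -3022$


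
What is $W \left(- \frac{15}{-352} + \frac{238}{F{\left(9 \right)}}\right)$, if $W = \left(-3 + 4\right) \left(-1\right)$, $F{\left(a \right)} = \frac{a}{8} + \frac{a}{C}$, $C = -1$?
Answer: $\frac{95609}{3168} \approx 30.18$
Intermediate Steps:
$F{\left(a \right)} = - \frac{7 a}{8}$ ($F{\left(a \right)} = \frac{a}{8} + \frac{a}{-1} = a \frac{1}{8} + a \left(-1\right) = \frac{a}{8} - a = - \frac{7 a}{8}$)
$W = -1$ ($W = 1 \left(-1\right) = -1$)
$W \left(- \frac{15}{-352} + \frac{238}{F{\left(9 \right)}}\right) = - (- \frac{15}{-352} + \frac{238}{\left(- \frac{7}{8}\right) 9}) = - (\left(-15\right) \left(- \frac{1}{352}\right) + \frac{238}{- \frac{63}{8}}) = - (\frac{15}{352} + 238 \left(- \frac{8}{63}\right)) = - (\frac{15}{352} - \frac{272}{9}) = \left(-1\right) \left(- \frac{95609}{3168}\right) = \frac{95609}{3168}$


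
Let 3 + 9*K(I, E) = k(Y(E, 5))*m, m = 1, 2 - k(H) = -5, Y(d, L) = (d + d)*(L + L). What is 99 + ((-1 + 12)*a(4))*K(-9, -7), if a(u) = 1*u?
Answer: 1067/9 ≈ 118.56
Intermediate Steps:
Y(d, L) = 4*L*d (Y(d, L) = (2*d)*(2*L) = 4*L*d)
k(H) = 7 (k(H) = 2 - 1*(-5) = 2 + 5 = 7)
a(u) = u
K(I, E) = 4/9 (K(I, E) = -⅓ + (7*1)/9 = -⅓ + (⅑)*7 = -⅓ + 7/9 = 4/9)
99 + ((-1 + 12)*a(4))*K(-9, -7) = 99 + ((-1 + 12)*4)*(4/9) = 99 + (11*4)*(4/9) = 99 + 44*(4/9) = 99 + 176/9 = 1067/9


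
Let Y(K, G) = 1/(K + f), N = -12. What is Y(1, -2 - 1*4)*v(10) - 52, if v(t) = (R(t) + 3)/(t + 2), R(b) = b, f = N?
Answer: -6877/132 ≈ -52.099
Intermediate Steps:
f = -12
v(t) = (3 + t)/(2 + t) (v(t) = (t + 3)/(t + 2) = (3 + t)/(2 + t))
Y(K, G) = 1/(-12 + K) (Y(K, G) = 1/(K - 12) = 1/(-12 + K))
Y(1, -2 - 1*4)*v(10) - 52 = ((3 + 10)/(2 + 10))/(-12 + 1) - 52 = (13/12)/(-11) - 52 = -13/132 - 52 = -6877/132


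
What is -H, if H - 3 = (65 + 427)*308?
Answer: -151539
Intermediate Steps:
H = 151539 (H = 3 + (65 + 427)*308 = 3 + 492*308 = 3 + 151536 = 151539)
-H = -1*151539 = -151539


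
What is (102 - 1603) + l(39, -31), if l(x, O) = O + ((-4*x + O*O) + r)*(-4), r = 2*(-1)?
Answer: -4744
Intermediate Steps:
r = -2
l(x, O) = 8 + O - 4*O² + 16*x (l(x, O) = O + ((-4*x + O*O) - 2)*(-4) = O + ((-4*x + O²) - 2)*(-4) = O + ((O² - 4*x) - 2)*(-4) = O + (-2 + O² - 4*x)*(-4) = O + (8 - 4*O² + 16*x) = 8 + O - 4*O² + 16*x)
(102 - 1603) + l(39, -31) = (102 - 1603) + (8 - 31 - 4*(-31)² + 16*39) = -1501 + (8 - 31 - 4*961 + 624) = -1501 + (8 - 31 - 3844 + 624) = -1501 - 3243 = -4744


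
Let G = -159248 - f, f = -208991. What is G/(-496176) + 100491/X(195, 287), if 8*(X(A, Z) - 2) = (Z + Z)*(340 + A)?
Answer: 1486873665/590614832 ≈ 2.5175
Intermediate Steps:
X(A, Z) = 2 + Z*(340 + A)/4 (X(A, Z) = 2 + ((Z + Z)*(340 + A))/8 = 2 + ((2*Z)*(340 + A))/8 = 2 + (2*Z*(340 + A))/8 = 2 + Z*(340 + A)/4)
G = 49743 (G = -159248 - 1*(-208991) = -159248 + 208991 = 49743)
G/(-496176) + 100491/X(195, 287) = 49743/(-496176) + 100491/(2 + 85*287 + (1/4)*195*287) = 49743*(-1/496176) + 100491/(2 + 24395 + 55965/4) = -16581/165392 + 100491/(153553/4) = -16581/165392 + 100491*(4/153553) = -16581/165392 + 9348/3571 = 1486873665/590614832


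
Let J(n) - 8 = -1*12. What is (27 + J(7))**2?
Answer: 529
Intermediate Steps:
J(n) = -4 (J(n) = 8 - 1*12 = 8 - 12 = -4)
(27 + J(7))**2 = (27 - 4)**2 = 23**2 = 529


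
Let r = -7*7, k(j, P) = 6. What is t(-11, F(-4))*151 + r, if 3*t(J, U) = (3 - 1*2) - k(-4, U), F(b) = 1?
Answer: -902/3 ≈ -300.67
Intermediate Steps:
t(J, U) = -5/3 (t(J, U) = ((3 - 1*2) - 1*6)/3 = ((3 - 2) - 6)/3 = (1 - 6)/3 = (⅓)*(-5) = -5/3)
r = -49
t(-11, F(-4))*151 + r = -5/3*151 - 49 = -755/3 - 49 = -902/3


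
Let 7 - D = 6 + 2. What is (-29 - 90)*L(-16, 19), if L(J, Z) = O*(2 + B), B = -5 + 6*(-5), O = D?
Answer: -3927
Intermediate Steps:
D = -1 (D = 7 - (6 + 2) = 7 - 1*8 = 7 - 8 = -1)
O = -1
B = -35 (B = -5 - 30 = -35)
L(J, Z) = 33 (L(J, Z) = -(2 - 35) = -1*(-33) = 33)
(-29 - 90)*L(-16, 19) = (-29 - 90)*33 = -119*33 = -3927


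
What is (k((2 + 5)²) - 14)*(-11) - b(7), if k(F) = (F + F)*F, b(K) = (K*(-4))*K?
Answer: -52472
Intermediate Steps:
b(K) = -4*K² (b(K) = (-4*K)*K = -4*K²)
k(F) = 2*F² (k(F) = (2*F)*F = 2*F²)
(k((2 + 5)²) - 14)*(-11) - b(7) = (2*((2 + 5)²)² - 14)*(-11) - (-4)*7² = (2*(7²)² - 14)*(-11) - (-4)*49 = (2*49² - 14)*(-11) - 1*(-196) = (2*2401 - 14)*(-11) + 196 = (4802 - 14)*(-11) + 196 = 4788*(-11) + 196 = -52668 + 196 = -52472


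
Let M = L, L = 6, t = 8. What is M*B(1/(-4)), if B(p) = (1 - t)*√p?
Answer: -21*I ≈ -21.0*I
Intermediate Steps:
M = 6
B(p) = -7*√p (B(p) = (1 - 1*8)*√p = (1 - 8)*√p = -7*√p)
M*B(1/(-4)) = 6*(-7*I/2) = -21*I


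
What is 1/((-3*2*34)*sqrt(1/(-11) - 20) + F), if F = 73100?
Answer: 11825/864542752 + 3*I*sqrt(2431)/864542752 ≈ 1.3678e-5 + 1.7109e-7*I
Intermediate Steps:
1/((-3*2*34)*sqrt(1/(-11) - 20) + F) = 1/((-3*2*34)*sqrt(1/(-11) - 20) + 73100) = 1/((-6*34)*sqrt(-1/11 - 20) + 73100) = 1/(-204*I*sqrt(2431)/11 + 73100) = 1/(73100 - 204*I*sqrt(2431)/11)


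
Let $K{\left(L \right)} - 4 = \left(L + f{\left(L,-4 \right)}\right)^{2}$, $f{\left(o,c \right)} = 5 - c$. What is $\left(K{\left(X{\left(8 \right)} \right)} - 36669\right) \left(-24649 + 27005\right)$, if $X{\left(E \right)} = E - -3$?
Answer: $-85440340$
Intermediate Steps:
$X{\left(E \right)} = 3 + E$ ($X{\left(E \right)} = E + 3 = 3 + E$)
$K{\left(L \right)} = 4 + \left(9 + L\right)^{2}$ ($K{\left(L \right)} = 4 + \left(L + \left(5 - -4\right)\right)^{2} = 4 + \left(L + \left(5 + 4\right)\right)^{2} = 4 + \left(L + 9\right)^{2} = 4 + \left(9 + L\right)^{2}$)
$\left(K{\left(X{\left(8 \right)} \right)} - 36669\right) \left(-24649 + 27005\right) = \left(\left(4 + \left(9 + \left(3 + 8\right)\right)^{2}\right) - 36669\right) \left(-24649 + 27005\right) = \left(\left(4 + \left(9 + 11\right)^{2}\right) - 36669\right) 2356 = \left(\left(4 + 20^{2}\right) - 36669\right) 2356 = \left(\left(4 + 400\right) - 36669\right) 2356 = \left(404 - 36669\right) 2356 = \left(-36265\right) 2356 = -85440340$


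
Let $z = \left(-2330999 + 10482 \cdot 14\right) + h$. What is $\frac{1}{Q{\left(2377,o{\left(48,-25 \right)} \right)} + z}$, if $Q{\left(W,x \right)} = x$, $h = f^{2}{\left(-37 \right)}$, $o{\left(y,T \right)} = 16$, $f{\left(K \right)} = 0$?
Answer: $- \frac{1}{2184235} \approx -4.5783 \cdot 10^{-7}$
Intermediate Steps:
$h = 0$ ($h = 0^{2} = 0$)
$z = -2184251$ ($z = \left(-2330999 + 10482 \cdot 14\right) + 0 = \left(-2330999 + 146748\right) + 0 = -2184251 + 0 = -2184251$)
$\frac{1}{Q{\left(2377,o{\left(48,-25 \right)} \right)} + z} = \frac{1}{16 - 2184251} = \frac{1}{-2184235} = - \frac{1}{2184235}$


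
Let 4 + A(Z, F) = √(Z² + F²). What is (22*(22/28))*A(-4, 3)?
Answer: 121/7 ≈ 17.286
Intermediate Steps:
A(Z, F) = -4 + √(F² + Z²) (A(Z, F) = -4 + √(Z² + F²) = -4 + √(F² + Z²))
(22*(22/28))*A(-4, 3) = (22*(22/28))*(-4 + √(3² + (-4)²)) = (22*(22*(1/28)))*(-4 + √(9 + 16)) = (22*(11/14))*(-4 + √25) = 121*(-4 + 5)/7 = (121/7)*1 = 121/7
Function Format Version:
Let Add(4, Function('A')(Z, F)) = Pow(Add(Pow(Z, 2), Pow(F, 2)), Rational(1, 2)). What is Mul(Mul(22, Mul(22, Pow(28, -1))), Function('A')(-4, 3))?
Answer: Rational(121, 7) ≈ 17.286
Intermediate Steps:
Function('A')(Z, F) = Add(-4, Pow(Add(Pow(F, 2), Pow(Z, 2)), Rational(1, 2))) (Function('A')(Z, F) = Add(-4, Pow(Add(Pow(Z, 2), Pow(F, 2)), Rational(1, 2))) = Add(-4, Pow(Add(Pow(F, 2), Pow(Z, 2)), Rational(1, 2))))
Mul(Mul(22, Mul(22, Pow(28, -1))), Function('A')(-4, 3)) = Mul(Mul(22, Mul(22, Pow(28, -1))), Add(-4, Pow(Add(Pow(3, 2), Pow(-4, 2)), Rational(1, 2)))) = Mul(Mul(22, Mul(22, Rational(1, 28))), Add(-4, Pow(Add(9, 16), Rational(1, 2)))) = Mul(Mul(22, Rational(11, 14)), Add(-4, Pow(25, Rational(1, 2)))) = Mul(Rational(121, 7), Add(-4, 5)) = Mul(Rational(121, 7), 1) = Rational(121, 7)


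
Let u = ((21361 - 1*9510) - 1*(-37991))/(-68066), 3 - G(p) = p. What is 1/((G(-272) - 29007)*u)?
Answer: 34033/716030172 ≈ 4.7530e-5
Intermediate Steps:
G(p) = 3 - p
u = -24921/34033 (u = ((21361 - 9510) + 37991)*(-1/68066) = (11851 + 37991)*(-1/68066) = 49842*(-1/68066) = -24921/34033 ≈ -0.73226)
1/((G(-272) - 29007)*u) = 1/(((3 - 1*(-272)) - 29007)*(-24921/34033)) = -34033/24921/((3 + 272) - 29007) = -34033/24921/(275 - 29007) = -34033/24921/(-28732) = -1/28732*(-34033/24921) = 34033/716030172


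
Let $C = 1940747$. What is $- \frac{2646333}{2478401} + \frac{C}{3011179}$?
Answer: $- \frac{3158633051060}{7462909044779} \approx -0.42324$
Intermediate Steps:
$- \frac{2646333}{2478401} + \frac{C}{3011179} = - \frac{2646333}{2478401} + \frac{1940747}{3011179} = - \frac{3158633051060}{7462909044779}$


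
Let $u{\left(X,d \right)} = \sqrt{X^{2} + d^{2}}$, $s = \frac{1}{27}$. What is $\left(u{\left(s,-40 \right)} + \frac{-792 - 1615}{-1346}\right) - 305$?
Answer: $- \frac{408123}{1346} + \frac{\sqrt{1166401}}{27} \approx -263.21$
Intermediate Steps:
$s = \frac{1}{27} \approx 0.037037$
$\left(u{\left(s,-40 \right)} + \frac{-792 - 1615}{-1346}\right) - 305 = \left(\sqrt{\left(\frac{1}{27}\right)^{2} + \left(-40\right)^{2}} + \frac{-792 - 1615}{-1346}\right) - 305 = \left(\sqrt{\frac{1}{729} + 1600} + \left(-792 - 1615\right) \left(- \frac{1}{1346}\right)\right) - 305 = \left(\sqrt{\frac{1166401}{729}} - - \frac{2407}{1346}\right) - 305 = \left(\frac{\sqrt{1166401}}{27} + \frac{2407}{1346}\right) - 305 = \left(\frac{2407}{1346} + \frac{\sqrt{1166401}}{27}\right) - 305 = - \frac{408123}{1346} + \frac{\sqrt{1166401}}{27}$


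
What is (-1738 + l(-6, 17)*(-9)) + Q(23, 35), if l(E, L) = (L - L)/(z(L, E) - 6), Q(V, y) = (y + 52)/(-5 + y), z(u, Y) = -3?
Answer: -17351/10 ≈ -1735.1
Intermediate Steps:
Q(V, y) = (52 + y)/(-5 + y)
l(E, L) = 0 (l(E, L) = (L - L)/(-3 - 6) = 0/(-9) = 0*(-⅑) = 0)
(-1738 + l(-6, 17)*(-9)) + Q(23, 35) = (-1738 + 0*(-9)) + (52 + 35)/(-5 + 35) = (-1738 + 0) + 87/30 = -1738 + (1/30)*87 = -1738 + 29/10 = -17351/10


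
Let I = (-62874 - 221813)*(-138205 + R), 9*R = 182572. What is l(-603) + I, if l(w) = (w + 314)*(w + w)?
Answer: 302133763357/9 ≈ 3.3570e+10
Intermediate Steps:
R = 182572/9 (R = (⅑)*182572 = 182572/9 ≈ 20286.)
l(w) = 2*w*(314 + w) (l(w) = (314 + w)*(2*w) = 2*w*(314 + w))
I = 302130626551/9 (I = (-62874 - 221813)*(-138205 + 182572/9) = -284687*(-1061273/9) = 302130626551/9 ≈ 3.3570e+10)
l(-603) + I = 2*(-603)*(314 - 603) + 302130626551/9 = 2*(-603)*(-289) + 302130626551/9 = 348534 + 302130626551/9 = 302133763357/9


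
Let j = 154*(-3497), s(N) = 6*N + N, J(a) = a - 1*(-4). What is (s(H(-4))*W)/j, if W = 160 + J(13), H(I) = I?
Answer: 354/38467 ≈ 0.0092027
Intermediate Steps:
J(a) = 4 + a (J(a) = a + 4 = 4 + a)
s(N) = 7*N
W = 177 (W = 160 + (4 + 13) = 160 + 17 = 177)
j = -538538
(s(H(-4))*W)/j = ((7*(-4))*177)/(-538538) = -28*177*(-1/538538) = -4956*(-1/538538) = 354/38467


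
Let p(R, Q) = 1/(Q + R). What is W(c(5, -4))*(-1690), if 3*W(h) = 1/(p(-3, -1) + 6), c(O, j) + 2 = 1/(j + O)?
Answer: -6760/69 ≈ -97.971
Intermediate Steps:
c(O, j) = -2 + 1/(O + j) (c(O, j) = -2 + 1/(j + O) = -2 + 1/(O + j))
W(h) = 4/69 (W(h) = 1/(3*(1/(-1 - 3) + 6)) = 1/(3*(1/(-4) + 6)) = 1/(3*(-¼ + 6)) = 1/(3*(23/4)) = (⅓)*(4/23) = 4/69)
W(c(5, -4))*(-1690) = (4/69)*(-1690) = -6760/69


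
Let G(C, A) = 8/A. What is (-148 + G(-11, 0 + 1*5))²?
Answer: 535824/25 ≈ 21433.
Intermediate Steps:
(-148 + G(-11, 0 + 1*5))² = (-148 + 8/(0 + 1*5))² = (-148 + 8/(0 + 5))² = (-148 + 8/5)² = (-732/5)² = 535824/25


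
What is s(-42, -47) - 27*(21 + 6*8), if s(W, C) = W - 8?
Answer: -1913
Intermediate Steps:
s(W, C) = -8 + W
s(-42, -47) - 27*(21 + 6*8) = (-8 - 42) - 27*(21 + 6*8) = -50 - 27*(21 + 48) = -50 - 27*69 = -50 - 1863 = -1913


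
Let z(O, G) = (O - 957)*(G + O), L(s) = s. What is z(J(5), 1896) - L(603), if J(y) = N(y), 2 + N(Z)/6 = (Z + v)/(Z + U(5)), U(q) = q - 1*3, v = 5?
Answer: -89095851/49 ≈ -1.8183e+6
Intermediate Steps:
U(q) = -3 + q (U(q) = q - 3 = -3 + q)
N(Z) = -12 + 6*(5 + Z)/(2 + Z) (N(Z) = -12 + 6*((Z + 5)/(Z + (-3 + 5))) = -12 + 6*((5 + Z)/(Z + 2)) = -12 + 6*((5 + Z)/(2 + Z)) = -12 + 6*(5 + Z)/(2 + Z))
J(y) = 6*(1 - y)/(2 + y)
z(O, G) = (-957 + O)*(G + O)
z(J(5), 1896) - L(603) = ((6*(1 - 1*5)/(2 + 5))² - 957*1896 - 5742*(1 - 1*5)/(2 + 5) + 1896*(6*(1 - 1*5)/(2 + 5))) - 1*603 = ((6*(1 - 5)/7)² - 1814472 - 5742*(1 - 5)/7 + 1896*(6*(1 - 5)/7)) - 603 = ((6*(⅐)*(-4))² - 1814472 - 5742*(-4)/7 + 1896*(6*(⅐)*(-4))) - 603 = ((-24/7)² - 1814472 - 957*(-24/7) + 1896*(-24/7)) - 603 = (576/49 - 1814472 + 22968/7 - 45504/7) - 603 = -89066304/49 - 603 = -89095851/49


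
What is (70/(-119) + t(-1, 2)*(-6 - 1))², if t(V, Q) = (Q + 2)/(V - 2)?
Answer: 198916/2601 ≈ 76.477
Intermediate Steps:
t(V, Q) = (2 + Q)/(-2 + V)
(70/(-119) + t(-1, 2)*(-6 - 1))² = (70/(-119) + ((2 + 2)/(-2 - 1))*(-6 - 1))² = (70*(-1/119) + (4/(-3))*(-7))² = (-10/17 - ⅓*4*(-7))² = (-10/17 - 4/3*(-7))² = (-10/17 + 28/3)² = (446/51)² = 198916/2601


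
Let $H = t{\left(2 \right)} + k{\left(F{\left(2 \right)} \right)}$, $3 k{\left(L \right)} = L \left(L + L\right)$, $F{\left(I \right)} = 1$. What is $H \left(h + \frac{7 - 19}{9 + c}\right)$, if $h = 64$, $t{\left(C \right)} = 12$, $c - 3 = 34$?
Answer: $\frac{55708}{69} \approx 807.36$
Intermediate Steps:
$c = 37$ ($c = 3 + 34 = 37$)
$k{\left(L \right)} = \frac{2 L^{2}}{3}$ ($k{\left(L \right)} = \frac{L \left(L + L\right)}{3} = \frac{L 2 L}{3} = \frac{2 L^{2}}{3}$)
$H = \frac{38}{3}$ ($H = 12 + \frac{2 \cdot 1^{2}}{3} = 12 + \frac{2}{3} \cdot 1 = 12 + \frac{2}{3} = \frac{38}{3} \approx 12.667$)
$H \left(h + \frac{7 - 19}{9 + c}\right) = \frac{38 \left(64 + \frac{7 - 19}{9 + 37}\right)}{3} = \frac{38 \left(64 - \frac{12}{46}\right)}{3} = \frac{38 \left(64 - \frac{6}{23}\right)}{3} = \frac{38}{3} \cdot \frac{1466}{23} = \frac{55708}{69}$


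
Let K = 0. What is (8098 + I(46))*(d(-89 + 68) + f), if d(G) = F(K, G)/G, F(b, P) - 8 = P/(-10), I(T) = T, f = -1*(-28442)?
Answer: 24320911768/105 ≈ 2.3163e+8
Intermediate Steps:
f = 28442
F(b, P) = 8 - P/10 (F(b, P) = 8 + P/(-10) = 8 + P*(-⅒) = 8 - P/10)
d(G) = (8 - G/10)/G
(8098 + I(46))*(d(-89 + 68) + f) = (8098 + 46)*((80 - (-89 + 68))/(10*(-89 + 68)) + 28442) = 8144*((⅒)*(80 - 1*(-21))/(-21) + 28442) = 8144*((⅒)*(-1/21)*(80 + 21) + 28442) = 8144*((⅒)*(-1/21)*101 + 28442) = 8144*(-101/210 + 28442) = 8144*(5972719/210) = 24320911768/105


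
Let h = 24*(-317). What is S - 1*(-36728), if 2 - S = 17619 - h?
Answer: 11503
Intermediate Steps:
h = -7608
S = -25225 (S = 2 - (17619 - 1*(-7608)) = 2 - (17619 + 7608) = 2 - 1*25227 = 2 - 25227 = -25225)
S - 1*(-36728) = -25225 - 1*(-36728) = -25225 + 36728 = 11503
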